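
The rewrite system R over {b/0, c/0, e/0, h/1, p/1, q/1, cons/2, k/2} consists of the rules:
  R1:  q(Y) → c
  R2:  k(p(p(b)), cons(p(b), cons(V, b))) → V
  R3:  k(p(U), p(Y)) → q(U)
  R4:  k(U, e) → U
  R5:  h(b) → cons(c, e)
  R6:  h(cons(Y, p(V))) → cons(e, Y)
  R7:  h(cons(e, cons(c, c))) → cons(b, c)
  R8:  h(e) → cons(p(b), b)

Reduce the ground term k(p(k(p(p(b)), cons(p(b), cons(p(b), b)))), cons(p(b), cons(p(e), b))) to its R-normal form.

1. k(p(k(p(p(b)), cons(p(b), cons(p(b), b)))), cons(p(b), cons(p(e), b)))  →  k(p(p(b)), cons(p(b), cons(p(e), b)))   [R2 at 1.1]
2. k(p(p(b)), cons(p(b), cons(p(e), b)))  →  p(e)   [R2 at ε]

p(e)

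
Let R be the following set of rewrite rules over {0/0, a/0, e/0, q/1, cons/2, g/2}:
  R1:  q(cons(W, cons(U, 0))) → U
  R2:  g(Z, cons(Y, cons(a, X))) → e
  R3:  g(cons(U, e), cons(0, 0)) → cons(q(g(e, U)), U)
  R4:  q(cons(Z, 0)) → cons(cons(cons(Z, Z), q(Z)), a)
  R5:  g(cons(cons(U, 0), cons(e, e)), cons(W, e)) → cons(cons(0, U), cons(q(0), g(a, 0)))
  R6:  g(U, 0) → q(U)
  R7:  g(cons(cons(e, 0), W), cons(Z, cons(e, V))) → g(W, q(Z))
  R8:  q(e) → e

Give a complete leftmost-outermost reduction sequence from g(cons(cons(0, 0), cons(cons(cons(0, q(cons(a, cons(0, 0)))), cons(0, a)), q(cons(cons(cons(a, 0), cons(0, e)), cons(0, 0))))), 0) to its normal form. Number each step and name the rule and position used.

1. g(cons(cons(0, 0), cons(cons(cons(0, q(cons(a, cons(0, 0)))), cons(0, a)), q(cons(cons(cons(a, 0), cons(0, e)), cons(0, 0))))), 0)  →  q(cons(cons(0, 0), cons(cons(cons(0, q(cons(a, cons(0, 0)))), cons(0, a)), q(cons(cons(cons(a, 0), cons(0, e)), cons(0, 0))))))   [R6 at ε]
2. q(cons(cons(0, 0), cons(cons(cons(0, q(cons(a, cons(0, 0)))), cons(0, a)), q(cons(cons(cons(a, 0), cons(0, e)), cons(0, 0))))))  →  q(cons(cons(0, 0), cons(cons(cons(0, 0), cons(0, a)), q(cons(cons(cons(a, 0), cons(0, e)), cons(0, 0))))))   [R1 at 1.2.1.1.2]
3. q(cons(cons(0, 0), cons(cons(cons(0, 0), cons(0, a)), q(cons(cons(cons(a, 0), cons(0, e)), cons(0, 0))))))  →  q(cons(cons(0, 0), cons(cons(cons(0, 0), cons(0, a)), 0)))   [R1 at 1.2.2]
4. q(cons(cons(0, 0), cons(cons(cons(0, 0), cons(0, a)), 0)))  →  cons(cons(0, 0), cons(0, a))   [R1 at ε]

cons(cons(0, 0), cons(0, a))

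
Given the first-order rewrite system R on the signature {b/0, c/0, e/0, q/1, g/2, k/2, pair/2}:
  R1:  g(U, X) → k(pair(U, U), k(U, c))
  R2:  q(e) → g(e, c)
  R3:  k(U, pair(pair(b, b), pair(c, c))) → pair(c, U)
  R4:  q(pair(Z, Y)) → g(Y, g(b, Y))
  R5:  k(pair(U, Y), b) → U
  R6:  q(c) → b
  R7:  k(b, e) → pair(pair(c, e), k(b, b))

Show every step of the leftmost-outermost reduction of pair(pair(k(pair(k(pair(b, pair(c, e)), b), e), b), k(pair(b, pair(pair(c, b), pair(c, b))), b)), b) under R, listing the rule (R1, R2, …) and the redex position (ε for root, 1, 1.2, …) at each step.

1. pair(pair(k(pair(k(pair(b, pair(c, e)), b), e), b), k(pair(b, pair(pair(c, b), pair(c, b))), b)), b)  →  pair(pair(k(pair(b, pair(c, e)), b), k(pair(b, pair(pair(c, b), pair(c, b))), b)), b)   [R5 at 1.1]
2. pair(pair(k(pair(b, pair(c, e)), b), k(pair(b, pair(pair(c, b), pair(c, b))), b)), b)  →  pair(pair(b, k(pair(b, pair(pair(c, b), pair(c, b))), b)), b)   [R5 at 1.1]
3. pair(pair(b, k(pair(b, pair(pair(c, b), pair(c, b))), b)), b)  →  pair(pair(b, b), b)   [R5 at 1.2]

pair(pair(b, b), b)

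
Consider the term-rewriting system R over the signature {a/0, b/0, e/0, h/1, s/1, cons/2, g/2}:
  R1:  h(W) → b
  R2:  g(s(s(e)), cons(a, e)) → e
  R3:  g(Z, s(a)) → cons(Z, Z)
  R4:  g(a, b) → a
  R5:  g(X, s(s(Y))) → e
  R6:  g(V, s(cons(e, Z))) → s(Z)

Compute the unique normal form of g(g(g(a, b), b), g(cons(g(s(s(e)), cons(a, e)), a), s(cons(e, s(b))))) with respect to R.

1. g(g(g(a, b), b), g(cons(g(s(s(e)), cons(a, e)), a), s(cons(e, s(b)))))  →  g(g(a, b), g(cons(g(s(s(e)), cons(a, e)), a), s(cons(e, s(b)))))   [R4 at 1.1]
2. g(g(a, b), g(cons(g(s(s(e)), cons(a, e)), a), s(cons(e, s(b)))))  →  g(a, g(cons(g(s(s(e)), cons(a, e)), a), s(cons(e, s(b)))))   [R4 at 1]
3. g(a, g(cons(g(s(s(e)), cons(a, e)), a), s(cons(e, s(b)))))  →  g(a, s(s(b)))   [R6 at 2]
4. g(a, s(s(b)))  →  e   [R5 at ε]

e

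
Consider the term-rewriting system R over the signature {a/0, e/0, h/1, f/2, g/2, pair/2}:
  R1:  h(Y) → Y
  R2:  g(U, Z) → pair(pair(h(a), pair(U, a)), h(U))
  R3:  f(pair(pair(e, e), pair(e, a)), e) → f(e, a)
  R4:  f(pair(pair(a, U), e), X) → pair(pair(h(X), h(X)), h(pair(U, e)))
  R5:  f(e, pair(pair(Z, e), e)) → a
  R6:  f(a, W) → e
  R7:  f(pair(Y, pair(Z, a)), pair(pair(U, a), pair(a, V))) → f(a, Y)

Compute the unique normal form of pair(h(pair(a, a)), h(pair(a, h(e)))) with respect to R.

1. pair(h(pair(a, a)), h(pair(a, h(e))))  →  pair(pair(a, a), h(pair(a, h(e))))   [R1 at 1]
2. pair(pair(a, a), h(pair(a, h(e))))  →  pair(pair(a, a), pair(a, h(e)))   [R1 at 2]
3. pair(pair(a, a), pair(a, h(e)))  →  pair(pair(a, a), pair(a, e))   [R1 at 2.2]

pair(pair(a, a), pair(a, e))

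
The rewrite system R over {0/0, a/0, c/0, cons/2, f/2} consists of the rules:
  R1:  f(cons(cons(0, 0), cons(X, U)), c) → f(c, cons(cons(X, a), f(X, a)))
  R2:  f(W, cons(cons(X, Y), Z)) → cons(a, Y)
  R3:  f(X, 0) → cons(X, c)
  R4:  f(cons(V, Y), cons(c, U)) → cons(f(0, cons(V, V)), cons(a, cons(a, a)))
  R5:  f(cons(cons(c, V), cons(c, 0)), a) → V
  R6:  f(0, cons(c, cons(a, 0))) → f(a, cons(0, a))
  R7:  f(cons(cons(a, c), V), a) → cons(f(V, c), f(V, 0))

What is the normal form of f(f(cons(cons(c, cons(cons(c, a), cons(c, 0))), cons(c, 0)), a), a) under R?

a

1. f(f(cons(cons(c, cons(cons(c, a), cons(c, 0))), cons(c, 0)), a), a)  →  f(cons(cons(c, a), cons(c, 0)), a)   [R5 at 1]
2. f(cons(cons(c, a), cons(c, 0)), a)  →  a   [R5 at ε]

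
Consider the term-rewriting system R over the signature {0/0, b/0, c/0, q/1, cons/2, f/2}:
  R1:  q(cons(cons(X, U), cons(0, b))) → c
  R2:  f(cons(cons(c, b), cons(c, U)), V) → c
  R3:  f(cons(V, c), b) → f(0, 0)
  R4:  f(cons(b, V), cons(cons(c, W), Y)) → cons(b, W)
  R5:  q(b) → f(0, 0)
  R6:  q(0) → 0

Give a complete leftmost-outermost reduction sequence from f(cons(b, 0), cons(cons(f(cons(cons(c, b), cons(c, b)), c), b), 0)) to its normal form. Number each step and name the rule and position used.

1. f(cons(b, 0), cons(cons(f(cons(cons(c, b), cons(c, b)), c), b), 0))  →  f(cons(b, 0), cons(cons(c, b), 0))   [R2 at 2.1.1]
2. f(cons(b, 0), cons(cons(c, b), 0))  →  cons(b, b)   [R4 at ε]

cons(b, b)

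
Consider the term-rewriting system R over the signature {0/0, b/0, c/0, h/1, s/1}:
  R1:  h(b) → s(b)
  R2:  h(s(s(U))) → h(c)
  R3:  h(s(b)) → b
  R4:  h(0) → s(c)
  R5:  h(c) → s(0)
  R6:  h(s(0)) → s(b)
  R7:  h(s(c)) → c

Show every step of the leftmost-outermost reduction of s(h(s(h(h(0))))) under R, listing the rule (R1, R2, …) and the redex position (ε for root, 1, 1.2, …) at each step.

s(c)

1. s(h(s(h(h(0)))))  →  s(h(s(h(s(c)))))   [R4 at 1.1.1.1]
2. s(h(s(h(s(c)))))  →  s(h(s(c)))   [R7 at 1.1.1]
3. s(h(s(c)))  →  s(c)   [R7 at 1]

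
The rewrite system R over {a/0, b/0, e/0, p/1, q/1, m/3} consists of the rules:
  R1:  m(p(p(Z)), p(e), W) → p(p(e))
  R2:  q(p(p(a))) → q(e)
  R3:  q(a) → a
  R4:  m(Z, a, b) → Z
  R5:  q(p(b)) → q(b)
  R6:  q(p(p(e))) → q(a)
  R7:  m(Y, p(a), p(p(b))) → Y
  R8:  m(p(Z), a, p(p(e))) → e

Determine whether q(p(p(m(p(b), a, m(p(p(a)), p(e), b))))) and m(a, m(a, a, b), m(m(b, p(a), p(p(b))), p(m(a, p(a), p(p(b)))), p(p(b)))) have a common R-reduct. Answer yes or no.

yes — NF(t₁) = a, NF(t₂) = a

Reduce t₁ = q(p(p(m(p(b), a, m(p(p(a)), p(e), b))))):
1. q(p(p(m(p(b), a, m(p(p(a)), p(e), b)))))  →  q(p(p(m(p(b), a, p(p(e))))))   [R1 at 1.1.1.3]
2. q(p(p(m(p(b), a, p(p(e))))))  →  q(p(p(e)))   [R8 at 1.1.1]
3. q(p(p(e)))  →  q(a)   [R6 at ε]
4. q(a)  →  a   [R3 at ε]

Reduce t₂ = m(a, m(a, a, b), m(m(b, p(a), p(p(b))), p(m(a, p(a), p(p(b)))), p(p(b)))):
1. m(a, m(a, a, b), m(m(b, p(a), p(p(b))), p(m(a, p(a), p(p(b)))), p(p(b))))  →  m(a, a, m(m(b, p(a), p(p(b))), p(m(a, p(a), p(p(b)))), p(p(b))))   [R4 at 2]
2. m(a, a, m(m(b, p(a), p(p(b))), p(m(a, p(a), p(p(b)))), p(p(b))))  →  m(a, a, m(b, p(m(a, p(a), p(p(b)))), p(p(b))))   [R7 at 3.1]
3. m(a, a, m(b, p(m(a, p(a), p(p(b)))), p(p(b))))  →  m(a, a, m(b, p(a), p(p(b))))   [R7 at 3.2.1]
4. m(a, a, m(b, p(a), p(p(b))))  →  m(a, a, b)   [R7 at 3]
5. m(a, a, b)  →  a   [R4 at ε]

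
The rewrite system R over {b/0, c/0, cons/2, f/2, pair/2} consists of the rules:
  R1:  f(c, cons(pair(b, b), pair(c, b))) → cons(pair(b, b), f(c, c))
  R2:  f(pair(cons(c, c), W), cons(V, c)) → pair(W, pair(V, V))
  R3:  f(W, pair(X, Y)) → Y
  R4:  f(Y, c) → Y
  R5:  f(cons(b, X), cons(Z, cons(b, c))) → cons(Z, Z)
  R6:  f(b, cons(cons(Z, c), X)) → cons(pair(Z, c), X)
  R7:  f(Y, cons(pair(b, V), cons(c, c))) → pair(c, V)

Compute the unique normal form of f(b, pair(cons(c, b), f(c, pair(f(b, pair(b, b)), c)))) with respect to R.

1. f(b, pair(cons(c, b), f(c, pair(f(b, pair(b, b)), c))))  →  f(c, pair(f(b, pair(b, b)), c))   [R3 at ε]
2. f(c, pair(f(b, pair(b, b)), c))  →  c   [R3 at ε]

c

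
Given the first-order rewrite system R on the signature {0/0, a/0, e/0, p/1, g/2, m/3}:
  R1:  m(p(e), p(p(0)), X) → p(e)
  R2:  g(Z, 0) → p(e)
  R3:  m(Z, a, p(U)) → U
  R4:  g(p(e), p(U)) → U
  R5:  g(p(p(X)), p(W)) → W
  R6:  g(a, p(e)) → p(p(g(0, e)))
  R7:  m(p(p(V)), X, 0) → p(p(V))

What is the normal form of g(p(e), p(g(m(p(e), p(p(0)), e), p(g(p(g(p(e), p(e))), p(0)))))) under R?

0

1. g(p(e), p(g(m(p(e), p(p(0)), e), p(g(p(g(p(e), p(e))), p(0))))))  →  g(m(p(e), p(p(0)), e), p(g(p(g(p(e), p(e))), p(0))))   [R4 at ε]
2. g(m(p(e), p(p(0)), e), p(g(p(g(p(e), p(e))), p(0))))  →  g(p(e), p(g(p(g(p(e), p(e))), p(0))))   [R1 at 1]
3. g(p(e), p(g(p(g(p(e), p(e))), p(0))))  →  g(p(g(p(e), p(e))), p(0))   [R4 at ε]
4. g(p(g(p(e), p(e))), p(0))  →  g(p(e), p(0))   [R4 at 1.1]
5. g(p(e), p(0))  →  0   [R4 at ε]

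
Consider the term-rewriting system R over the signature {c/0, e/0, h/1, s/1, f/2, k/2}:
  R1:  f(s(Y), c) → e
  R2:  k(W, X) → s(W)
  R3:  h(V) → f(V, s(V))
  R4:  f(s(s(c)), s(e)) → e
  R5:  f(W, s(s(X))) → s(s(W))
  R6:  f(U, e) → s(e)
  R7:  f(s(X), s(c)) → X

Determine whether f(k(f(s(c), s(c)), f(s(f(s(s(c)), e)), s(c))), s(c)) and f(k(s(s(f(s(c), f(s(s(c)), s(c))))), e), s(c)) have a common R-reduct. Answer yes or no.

no — NF(t₁) = c, NF(t₂) = s(s(c))

Reduce t₁ = f(k(f(s(c), s(c)), f(s(f(s(s(c)), e)), s(c))), s(c)):
1. f(k(f(s(c), s(c)), f(s(f(s(s(c)), e)), s(c))), s(c))  →  f(s(f(s(c), s(c))), s(c))   [R2 at 1]
2. f(s(f(s(c), s(c))), s(c))  →  f(s(c), s(c))   [R7 at ε]
3. f(s(c), s(c))  →  c   [R7 at ε]

Reduce t₂ = f(k(s(s(f(s(c), f(s(s(c)), s(c))))), e), s(c)):
1. f(k(s(s(f(s(c), f(s(s(c)), s(c))))), e), s(c))  →  f(s(s(s(f(s(c), f(s(s(c)), s(c)))))), s(c))   [R2 at 1]
2. f(s(s(s(f(s(c), f(s(s(c)), s(c)))))), s(c))  →  s(s(f(s(c), f(s(s(c)), s(c)))))   [R7 at ε]
3. s(s(f(s(c), f(s(s(c)), s(c)))))  →  s(s(f(s(c), s(c))))   [R7 at 1.1.2]
4. s(s(f(s(c), s(c))))  →  s(s(c))   [R7 at 1.1]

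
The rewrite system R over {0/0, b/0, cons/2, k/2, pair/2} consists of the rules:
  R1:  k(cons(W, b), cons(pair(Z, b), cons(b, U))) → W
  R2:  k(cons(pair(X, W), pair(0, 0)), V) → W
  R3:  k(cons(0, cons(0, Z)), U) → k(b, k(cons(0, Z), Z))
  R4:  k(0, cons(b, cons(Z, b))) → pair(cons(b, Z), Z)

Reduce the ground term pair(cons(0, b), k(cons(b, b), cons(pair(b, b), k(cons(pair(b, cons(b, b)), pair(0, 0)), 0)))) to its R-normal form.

1. pair(cons(0, b), k(cons(b, b), cons(pair(b, b), k(cons(pair(b, cons(b, b)), pair(0, 0)), 0))))  →  pair(cons(0, b), k(cons(b, b), cons(pair(b, b), cons(b, b))))   [R2 at 2.2.2]
2. pair(cons(0, b), k(cons(b, b), cons(pair(b, b), cons(b, b))))  →  pair(cons(0, b), b)   [R1 at 2]

pair(cons(0, b), b)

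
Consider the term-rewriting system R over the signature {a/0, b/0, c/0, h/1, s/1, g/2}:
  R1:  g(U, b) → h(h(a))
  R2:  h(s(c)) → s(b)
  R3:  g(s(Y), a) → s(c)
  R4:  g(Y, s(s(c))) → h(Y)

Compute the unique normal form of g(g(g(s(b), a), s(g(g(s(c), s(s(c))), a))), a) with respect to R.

1. g(g(g(s(b), a), s(g(g(s(c), s(s(c))), a))), a)  →  g(g(s(c), s(g(g(s(c), s(s(c))), a))), a)   [R3 at 1.1]
2. g(g(s(c), s(g(g(s(c), s(s(c))), a))), a)  →  g(g(s(c), s(g(h(s(c)), a))), a)   [R4 at 1.2.1.1]
3. g(g(s(c), s(g(h(s(c)), a))), a)  →  g(g(s(c), s(g(s(b), a))), a)   [R2 at 1.2.1.1]
4. g(g(s(c), s(g(s(b), a))), a)  →  g(g(s(c), s(s(c))), a)   [R3 at 1.2.1]
5. g(g(s(c), s(s(c))), a)  →  g(h(s(c)), a)   [R4 at 1]
6. g(h(s(c)), a)  →  g(s(b), a)   [R2 at 1]
7. g(s(b), a)  →  s(c)   [R3 at ε]

s(c)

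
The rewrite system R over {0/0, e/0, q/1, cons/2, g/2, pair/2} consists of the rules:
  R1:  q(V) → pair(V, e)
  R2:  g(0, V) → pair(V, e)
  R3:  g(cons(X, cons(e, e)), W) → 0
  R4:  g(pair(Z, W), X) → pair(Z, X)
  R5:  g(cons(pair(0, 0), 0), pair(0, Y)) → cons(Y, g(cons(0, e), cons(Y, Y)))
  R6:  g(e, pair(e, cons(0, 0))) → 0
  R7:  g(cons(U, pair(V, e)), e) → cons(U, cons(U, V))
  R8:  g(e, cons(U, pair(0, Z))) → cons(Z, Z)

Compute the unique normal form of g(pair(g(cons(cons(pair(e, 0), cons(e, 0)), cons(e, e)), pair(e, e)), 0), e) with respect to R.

1. g(pair(g(cons(cons(pair(e, 0), cons(e, 0)), cons(e, e)), pair(e, e)), 0), e)  →  pair(g(cons(cons(pair(e, 0), cons(e, 0)), cons(e, e)), pair(e, e)), e)   [R4 at ε]
2. pair(g(cons(cons(pair(e, 0), cons(e, 0)), cons(e, e)), pair(e, e)), e)  →  pair(0, e)   [R3 at 1]

pair(0, e)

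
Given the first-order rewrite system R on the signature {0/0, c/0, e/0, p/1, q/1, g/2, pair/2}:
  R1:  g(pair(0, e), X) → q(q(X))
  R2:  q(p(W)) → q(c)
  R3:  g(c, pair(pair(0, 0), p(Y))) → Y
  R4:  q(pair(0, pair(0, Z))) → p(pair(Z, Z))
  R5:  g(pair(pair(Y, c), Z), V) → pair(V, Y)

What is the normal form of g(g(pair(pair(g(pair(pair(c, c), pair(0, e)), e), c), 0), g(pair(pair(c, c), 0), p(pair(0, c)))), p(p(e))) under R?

1. g(g(pair(pair(g(pair(pair(c, c), pair(0, e)), e), c), 0), g(pair(pair(c, c), 0), p(pair(0, c)))), p(p(e)))  →  g(pair(g(pair(pair(c, c), 0), p(pair(0, c))), g(pair(pair(c, c), pair(0, e)), e)), p(p(e)))   [R5 at 1]
2. g(pair(g(pair(pair(c, c), 0), p(pair(0, c))), g(pair(pair(c, c), pair(0, e)), e)), p(p(e)))  →  g(pair(pair(p(pair(0, c)), c), g(pair(pair(c, c), pair(0, e)), e)), p(p(e)))   [R5 at 1.1]
3. g(pair(pair(p(pair(0, c)), c), g(pair(pair(c, c), pair(0, e)), e)), p(p(e)))  →  pair(p(p(e)), p(pair(0, c)))   [R5 at ε]

pair(p(p(e)), p(pair(0, c)))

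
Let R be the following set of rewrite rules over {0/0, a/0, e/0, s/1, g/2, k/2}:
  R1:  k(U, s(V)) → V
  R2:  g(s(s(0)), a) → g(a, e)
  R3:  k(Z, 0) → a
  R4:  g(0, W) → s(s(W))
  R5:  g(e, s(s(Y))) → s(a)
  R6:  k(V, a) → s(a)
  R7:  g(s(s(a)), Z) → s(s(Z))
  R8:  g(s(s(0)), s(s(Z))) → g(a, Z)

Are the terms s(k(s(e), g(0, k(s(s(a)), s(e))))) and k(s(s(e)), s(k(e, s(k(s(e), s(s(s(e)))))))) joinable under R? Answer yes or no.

Reduce t₁ = s(k(s(e), g(0, k(s(s(a)), s(e))))):
1. s(k(s(e), g(0, k(s(s(a)), s(e)))))  →  s(k(s(e), s(s(k(s(s(a)), s(e))))))   [R4 at 1.2]
2. s(k(s(e), s(s(k(s(s(a)), s(e))))))  →  s(s(k(s(s(a)), s(e))))   [R1 at 1]
3. s(s(k(s(s(a)), s(e))))  →  s(s(e))   [R1 at 1.1]

Reduce t₂ = k(s(s(e)), s(k(e, s(k(s(e), s(s(s(e)))))))):
1. k(s(s(e)), s(k(e, s(k(s(e), s(s(s(e))))))))  →  k(e, s(k(s(e), s(s(s(e))))))   [R1 at ε]
2. k(e, s(k(s(e), s(s(s(e))))))  →  k(s(e), s(s(s(e))))   [R1 at ε]
3. k(s(e), s(s(s(e))))  →  s(s(e))   [R1 at ε]

yes — NF(t₁) = s(s(e)), NF(t₂) = s(s(e))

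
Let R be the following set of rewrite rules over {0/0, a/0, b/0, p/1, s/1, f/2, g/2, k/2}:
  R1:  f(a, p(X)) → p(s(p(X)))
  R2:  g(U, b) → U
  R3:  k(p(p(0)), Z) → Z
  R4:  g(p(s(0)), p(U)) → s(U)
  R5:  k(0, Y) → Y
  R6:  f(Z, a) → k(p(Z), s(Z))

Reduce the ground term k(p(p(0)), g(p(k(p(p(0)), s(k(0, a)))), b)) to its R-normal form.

p(s(a))

1. k(p(p(0)), g(p(k(p(p(0)), s(k(0, a)))), b))  →  g(p(k(p(p(0)), s(k(0, a)))), b)   [R3 at ε]
2. g(p(k(p(p(0)), s(k(0, a)))), b)  →  p(k(p(p(0)), s(k(0, a))))   [R2 at ε]
3. p(k(p(p(0)), s(k(0, a))))  →  p(s(k(0, a)))   [R3 at 1]
4. p(s(k(0, a)))  →  p(s(a))   [R5 at 1.1]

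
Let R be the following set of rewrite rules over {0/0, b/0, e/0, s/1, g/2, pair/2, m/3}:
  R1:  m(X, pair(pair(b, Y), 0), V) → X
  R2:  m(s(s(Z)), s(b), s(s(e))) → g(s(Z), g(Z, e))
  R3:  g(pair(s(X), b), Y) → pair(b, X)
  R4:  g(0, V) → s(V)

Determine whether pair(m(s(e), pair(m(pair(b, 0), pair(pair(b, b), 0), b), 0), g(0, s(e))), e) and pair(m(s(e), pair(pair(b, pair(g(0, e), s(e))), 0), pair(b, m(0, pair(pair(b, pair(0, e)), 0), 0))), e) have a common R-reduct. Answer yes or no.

Reduce t₁ = pair(m(s(e), pair(m(pair(b, 0), pair(pair(b, b), 0), b), 0), g(0, s(e))), e):
1. pair(m(s(e), pair(m(pair(b, 0), pair(pair(b, b), 0), b), 0), g(0, s(e))), e)  →  pair(m(s(e), pair(pair(b, 0), 0), g(0, s(e))), e)   [R1 at 1.2.1]
2. pair(m(s(e), pair(pair(b, 0), 0), g(0, s(e))), e)  →  pair(s(e), e)   [R1 at 1]

Reduce t₂ = pair(m(s(e), pair(pair(b, pair(g(0, e), s(e))), 0), pair(b, m(0, pair(pair(b, pair(0, e)), 0), 0))), e):
1. pair(m(s(e), pair(pair(b, pair(g(0, e), s(e))), 0), pair(b, m(0, pair(pair(b, pair(0, e)), 0), 0))), e)  →  pair(s(e), e)   [R1 at 1]

yes — NF(t₁) = pair(s(e), e), NF(t₂) = pair(s(e), e)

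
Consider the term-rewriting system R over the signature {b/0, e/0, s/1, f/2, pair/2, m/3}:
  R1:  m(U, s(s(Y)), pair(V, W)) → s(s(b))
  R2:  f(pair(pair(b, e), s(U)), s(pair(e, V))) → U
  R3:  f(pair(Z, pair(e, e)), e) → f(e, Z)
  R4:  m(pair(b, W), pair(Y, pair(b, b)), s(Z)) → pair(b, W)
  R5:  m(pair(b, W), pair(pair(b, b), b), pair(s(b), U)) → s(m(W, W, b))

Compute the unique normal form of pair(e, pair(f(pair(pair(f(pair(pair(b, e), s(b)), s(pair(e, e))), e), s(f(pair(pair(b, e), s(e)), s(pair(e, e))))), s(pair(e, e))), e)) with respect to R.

pair(e, pair(e, e))

1. pair(e, pair(f(pair(pair(f(pair(pair(b, e), s(b)), s(pair(e, e))), e), s(f(pair(pair(b, e), s(e)), s(pair(e, e))))), s(pair(e, e))), e))  →  pair(e, pair(f(pair(pair(b, e), s(f(pair(pair(b, e), s(e)), s(pair(e, e))))), s(pair(e, e))), e))   [R2 at 2.1.1.1.1]
2. pair(e, pair(f(pair(pair(b, e), s(f(pair(pair(b, e), s(e)), s(pair(e, e))))), s(pair(e, e))), e))  →  pair(e, pair(f(pair(pair(b, e), s(e)), s(pair(e, e))), e))   [R2 at 2.1]
3. pair(e, pair(f(pair(pair(b, e), s(e)), s(pair(e, e))), e))  →  pair(e, pair(e, e))   [R2 at 2.1]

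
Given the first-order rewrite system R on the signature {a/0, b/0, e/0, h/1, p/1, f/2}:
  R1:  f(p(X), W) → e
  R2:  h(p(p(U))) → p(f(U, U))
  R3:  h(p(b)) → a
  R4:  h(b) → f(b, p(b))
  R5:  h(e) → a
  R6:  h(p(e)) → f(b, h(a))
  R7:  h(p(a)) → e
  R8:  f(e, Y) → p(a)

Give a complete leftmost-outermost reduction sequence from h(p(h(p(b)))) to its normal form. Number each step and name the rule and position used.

e

1. h(p(h(p(b))))  →  h(p(a))   [R3 at 1.1]
2. h(p(a))  →  e   [R7 at ε]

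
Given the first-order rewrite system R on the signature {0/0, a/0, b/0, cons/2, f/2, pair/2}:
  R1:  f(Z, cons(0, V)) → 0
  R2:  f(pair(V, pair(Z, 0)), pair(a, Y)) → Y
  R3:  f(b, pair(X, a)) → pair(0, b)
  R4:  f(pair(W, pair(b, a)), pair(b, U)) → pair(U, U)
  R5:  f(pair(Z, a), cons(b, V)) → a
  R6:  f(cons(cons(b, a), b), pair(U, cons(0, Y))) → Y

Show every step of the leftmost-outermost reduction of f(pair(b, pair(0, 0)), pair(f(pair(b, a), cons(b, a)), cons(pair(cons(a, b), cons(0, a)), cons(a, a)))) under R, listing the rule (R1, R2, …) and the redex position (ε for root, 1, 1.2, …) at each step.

1. f(pair(b, pair(0, 0)), pair(f(pair(b, a), cons(b, a)), cons(pair(cons(a, b), cons(0, a)), cons(a, a))))  →  f(pair(b, pair(0, 0)), pair(a, cons(pair(cons(a, b), cons(0, a)), cons(a, a))))   [R5 at 2.1]
2. f(pair(b, pair(0, 0)), pair(a, cons(pair(cons(a, b), cons(0, a)), cons(a, a))))  →  cons(pair(cons(a, b), cons(0, a)), cons(a, a))   [R2 at ε]

cons(pair(cons(a, b), cons(0, a)), cons(a, a))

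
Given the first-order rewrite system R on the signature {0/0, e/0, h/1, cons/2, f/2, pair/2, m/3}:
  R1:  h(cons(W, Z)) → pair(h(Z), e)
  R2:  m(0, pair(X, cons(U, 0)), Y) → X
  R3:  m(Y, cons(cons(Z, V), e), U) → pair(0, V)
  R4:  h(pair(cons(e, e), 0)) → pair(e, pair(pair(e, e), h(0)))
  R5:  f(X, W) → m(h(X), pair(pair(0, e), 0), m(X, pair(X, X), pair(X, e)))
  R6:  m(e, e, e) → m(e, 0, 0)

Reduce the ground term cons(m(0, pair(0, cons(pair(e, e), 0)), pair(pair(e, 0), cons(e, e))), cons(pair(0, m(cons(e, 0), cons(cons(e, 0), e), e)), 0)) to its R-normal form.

1. cons(m(0, pair(0, cons(pair(e, e), 0)), pair(pair(e, 0), cons(e, e))), cons(pair(0, m(cons(e, 0), cons(cons(e, 0), e), e)), 0))  →  cons(0, cons(pair(0, m(cons(e, 0), cons(cons(e, 0), e), e)), 0))   [R2 at 1]
2. cons(0, cons(pair(0, m(cons(e, 0), cons(cons(e, 0), e), e)), 0))  →  cons(0, cons(pair(0, pair(0, 0)), 0))   [R3 at 2.1.2]

cons(0, cons(pair(0, pair(0, 0)), 0))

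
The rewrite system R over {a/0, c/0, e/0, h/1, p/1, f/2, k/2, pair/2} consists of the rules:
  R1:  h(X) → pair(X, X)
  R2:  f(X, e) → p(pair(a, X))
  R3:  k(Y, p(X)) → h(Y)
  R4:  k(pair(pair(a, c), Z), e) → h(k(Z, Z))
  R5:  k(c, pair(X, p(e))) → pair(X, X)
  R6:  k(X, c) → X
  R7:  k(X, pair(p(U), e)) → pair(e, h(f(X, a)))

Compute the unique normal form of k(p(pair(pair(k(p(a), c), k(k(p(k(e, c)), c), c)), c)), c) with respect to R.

p(pair(pair(p(a), p(e)), c))

1. k(p(pair(pair(k(p(a), c), k(k(p(k(e, c)), c), c)), c)), c)  →  p(pair(pair(k(p(a), c), k(k(p(k(e, c)), c), c)), c))   [R6 at ε]
2. p(pair(pair(k(p(a), c), k(k(p(k(e, c)), c), c)), c))  →  p(pair(pair(p(a), k(k(p(k(e, c)), c), c)), c))   [R6 at 1.1.1]
3. p(pair(pair(p(a), k(k(p(k(e, c)), c), c)), c))  →  p(pair(pair(p(a), k(p(k(e, c)), c)), c))   [R6 at 1.1.2]
4. p(pair(pair(p(a), k(p(k(e, c)), c)), c))  →  p(pair(pair(p(a), p(k(e, c))), c))   [R6 at 1.1.2]
5. p(pair(pair(p(a), p(k(e, c))), c))  →  p(pair(pair(p(a), p(e)), c))   [R6 at 1.1.2.1]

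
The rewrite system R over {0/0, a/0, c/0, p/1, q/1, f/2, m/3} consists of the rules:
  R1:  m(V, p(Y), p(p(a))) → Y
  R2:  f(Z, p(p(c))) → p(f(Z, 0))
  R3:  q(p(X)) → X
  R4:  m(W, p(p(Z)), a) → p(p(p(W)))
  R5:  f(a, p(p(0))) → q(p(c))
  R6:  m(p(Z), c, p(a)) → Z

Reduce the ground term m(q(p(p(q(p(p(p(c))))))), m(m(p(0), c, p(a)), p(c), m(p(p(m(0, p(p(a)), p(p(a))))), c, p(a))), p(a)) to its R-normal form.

p(p(c))

1. m(q(p(p(q(p(p(p(c))))))), m(m(p(0), c, p(a)), p(c), m(p(p(m(0, p(p(a)), p(p(a))))), c, p(a))), p(a))  →  m(p(q(p(p(p(c))))), m(m(p(0), c, p(a)), p(c), m(p(p(m(0, p(p(a)), p(p(a))))), c, p(a))), p(a))   [R3 at 1]
2. m(p(q(p(p(p(c))))), m(m(p(0), c, p(a)), p(c), m(p(p(m(0, p(p(a)), p(p(a))))), c, p(a))), p(a))  →  m(p(p(p(c))), m(m(p(0), c, p(a)), p(c), m(p(p(m(0, p(p(a)), p(p(a))))), c, p(a))), p(a))   [R3 at 1.1]
3. m(p(p(p(c))), m(m(p(0), c, p(a)), p(c), m(p(p(m(0, p(p(a)), p(p(a))))), c, p(a))), p(a))  →  m(p(p(p(c))), m(0, p(c), m(p(p(m(0, p(p(a)), p(p(a))))), c, p(a))), p(a))   [R6 at 2.1]
4. m(p(p(p(c))), m(0, p(c), m(p(p(m(0, p(p(a)), p(p(a))))), c, p(a))), p(a))  →  m(p(p(p(c))), m(0, p(c), p(m(0, p(p(a)), p(p(a))))), p(a))   [R6 at 2.3]
5. m(p(p(p(c))), m(0, p(c), p(m(0, p(p(a)), p(p(a))))), p(a))  →  m(p(p(p(c))), m(0, p(c), p(p(a))), p(a))   [R1 at 2.3.1]
6. m(p(p(p(c))), m(0, p(c), p(p(a))), p(a))  →  m(p(p(p(c))), c, p(a))   [R1 at 2]
7. m(p(p(p(c))), c, p(a))  →  p(p(c))   [R6 at ε]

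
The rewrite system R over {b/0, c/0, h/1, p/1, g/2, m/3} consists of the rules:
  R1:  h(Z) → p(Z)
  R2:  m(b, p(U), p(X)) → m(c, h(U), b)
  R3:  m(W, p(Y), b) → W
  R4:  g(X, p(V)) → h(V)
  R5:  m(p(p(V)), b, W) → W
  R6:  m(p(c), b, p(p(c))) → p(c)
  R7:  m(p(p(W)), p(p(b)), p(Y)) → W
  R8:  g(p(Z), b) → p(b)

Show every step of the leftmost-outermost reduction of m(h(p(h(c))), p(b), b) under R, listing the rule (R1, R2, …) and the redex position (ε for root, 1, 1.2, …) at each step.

p(p(p(c)))

1. m(h(p(h(c))), p(b), b)  →  h(p(h(c)))   [R3 at ε]
2. h(p(h(c)))  →  p(p(h(c)))   [R1 at ε]
3. p(p(h(c)))  →  p(p(p(c)))   [R1 at 1.1]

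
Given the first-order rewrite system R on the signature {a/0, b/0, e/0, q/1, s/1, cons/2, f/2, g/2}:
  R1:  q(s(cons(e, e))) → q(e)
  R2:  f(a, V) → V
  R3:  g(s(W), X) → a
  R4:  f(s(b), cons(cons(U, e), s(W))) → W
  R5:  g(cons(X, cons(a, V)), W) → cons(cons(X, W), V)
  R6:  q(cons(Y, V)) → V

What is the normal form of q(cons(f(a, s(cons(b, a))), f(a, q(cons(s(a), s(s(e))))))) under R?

1. q(cons(f(a, s(cons(b, a))), f(a, q(cons(s(a), s(s(e)))))))  →  f(a, q(cons(s(a), s(s(e)))))   [R6 at ε]
2. f(a, q(cons(s(a), s(s(e)))))  →  q(cons(s(a), s(s(e))))   [R2 at ε]
3. q(cons(s(a), s(s(e))))  →  s(s(e))   [R6 at ε]

s(s(e))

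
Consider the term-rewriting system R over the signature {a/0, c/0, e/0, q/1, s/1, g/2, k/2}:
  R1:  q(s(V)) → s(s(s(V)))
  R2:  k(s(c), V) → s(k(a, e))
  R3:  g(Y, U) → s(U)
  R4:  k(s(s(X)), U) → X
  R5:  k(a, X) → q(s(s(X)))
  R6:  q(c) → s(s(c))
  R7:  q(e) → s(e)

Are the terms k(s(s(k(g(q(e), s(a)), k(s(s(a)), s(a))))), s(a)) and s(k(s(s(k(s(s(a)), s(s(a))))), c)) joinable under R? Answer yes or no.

no — NF(t₁) = a, NF(t₂) = s(a)

Reduce t₁ = k(s(s(k(g(q(e), s(a)), k(s(s(a)), s(a))))), s(a)):
1. k(s(s(k(g(q(e), s(a)), k(s(s(a)), s(a))))), s(a))  →  k(g(q(e), s(a)), k(s(s(a)), s(a)))   [R4 at ε]
2. k(g(q(e), s(a)), k(s(s(a)), s(a)))  →  k(s(s(a)), k(s(s(a)), s(a)))   [R3 at 1]
3. k(s(s(a)), k(s(s(a)), s(a)))  →  a   [R4 at ε]

Reduce t₂ = s(k(s(s(k(s(s(a)), s(s(a))))), c)):
1. s(k(s(s(k(s(s(a)), s(s(a))))), c))  →  s(k(s(s(a)), s(s(a))))   [R4 at 1]
2. s(k(s(s(a)), s(s(a))))  →  s(a)   [R4 at 1]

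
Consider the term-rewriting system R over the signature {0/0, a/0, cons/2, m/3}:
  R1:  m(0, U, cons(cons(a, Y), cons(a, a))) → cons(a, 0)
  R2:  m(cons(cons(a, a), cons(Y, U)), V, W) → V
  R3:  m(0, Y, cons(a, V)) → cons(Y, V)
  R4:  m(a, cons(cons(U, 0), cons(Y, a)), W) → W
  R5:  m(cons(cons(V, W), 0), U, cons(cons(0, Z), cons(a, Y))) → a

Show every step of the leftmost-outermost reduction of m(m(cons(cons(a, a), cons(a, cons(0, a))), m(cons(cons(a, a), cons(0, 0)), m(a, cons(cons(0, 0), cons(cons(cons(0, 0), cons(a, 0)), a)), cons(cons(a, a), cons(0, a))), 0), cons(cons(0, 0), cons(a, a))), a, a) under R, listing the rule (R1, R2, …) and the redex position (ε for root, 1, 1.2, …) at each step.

a

1. m(m(cons(cons(a, a), cons(a, cons(0, a))), m(cons(cons(a, a), cons(0, 0)), m(a, cons(cons(0, 0), cons(cons(cons(0, 0), cons(a, 0)), a)), cons(cons(a, a), cons(0, a))), 0), cons(cons(0, 0), cons(a, a))), a, a)  →  m(m(cons(cons(a, a), cons(0, 0)), m(a, cons(cons(0, 0), cons(cons(cons(0, 0), cons(a, 0)), a)), cons(cons(a, a), cons(0, a))), 0), a, a)   [R2 at 1]
2. m(m(cons(cons(a, a), cons(0, 0)), m(a, cons(cons(0, 0), cons(cons(cons(0, 0), cons(a, 0)), a)), cons(cons(a, a), cons(0, a))), 0), a, a)  →  m(m(a, cons(cons(0, 0), cons(cons(cons(0, 0), cons(a, 0)), a)), cons(cons(a, a), cons(0, a))), a, a)   [R2 at 1]
3. m(m(a, cons(cons(0, 0), cons(cons(cons(0, 0), cons(a, 0)), a)), cons(cons(a, a), cons(0, a))), a, a)  →  m(cons(cons(a, a), cons(0, a)), a, a)   [R4 at 1]
4. m(cons(cons(a, a), cons(0, a)), a, a)  →  a   [R2 at ε]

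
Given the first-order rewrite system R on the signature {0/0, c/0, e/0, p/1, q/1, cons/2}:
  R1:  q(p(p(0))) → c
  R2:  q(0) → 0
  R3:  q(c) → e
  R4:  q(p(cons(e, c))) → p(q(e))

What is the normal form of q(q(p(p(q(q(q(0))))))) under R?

e

1. q(q(p(p(q(q(q(0)))))))  →  q(q(p(p(q(q(0))))))   [R2 at 1.1.1.1.1.1]
2. q(q(p(p(q(q(0))))))  →  q(q(p(p(q(0)))))   [R2 at 1.1.1.1.1]
3. q(q(p(p(q(0)))))  →  q(q(p(p(0))))   [R2 at 1.1.1.1]
4. q(q(p(p(0))))  →  q(c)   [R1 at 1]
5. q(c)  →  e   [R3 at ε]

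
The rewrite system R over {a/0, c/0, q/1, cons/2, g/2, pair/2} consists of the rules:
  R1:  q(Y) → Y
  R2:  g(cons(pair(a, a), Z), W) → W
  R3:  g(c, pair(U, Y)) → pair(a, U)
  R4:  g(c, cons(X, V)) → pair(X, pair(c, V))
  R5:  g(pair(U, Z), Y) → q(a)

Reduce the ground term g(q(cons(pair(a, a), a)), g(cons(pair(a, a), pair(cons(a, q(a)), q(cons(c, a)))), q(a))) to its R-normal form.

a

1. g(q(cons(pair(a, a), a)), g(cons(pair(a, a), pair(cons(a, q(a)), q(cons(c, a)))), q(a)))  →  g(cons(pair(a, a), a), g(cons(pair(a, a), pair(cons(a, q(a)), q(cons(c, a)))), q(a)))   [R1 at 1]
2. g(cons(pair(a, a), a), g(cons(pair(a, a), pair(cons(a, q(a)), q(cons(c, a)))), q(a)))  →  g(cons(pair(a, a), pair(cons(a, q(a)), q(cons(c, a)))), q(a))   [R2 at ε]
3. g(cons(pair(a, a), pair(cons(a, q(a)), q(cons(c, a)))), q(a))  →  q(a)   [R2 at ε]
4. q(a)  →  a   [R1 at ε]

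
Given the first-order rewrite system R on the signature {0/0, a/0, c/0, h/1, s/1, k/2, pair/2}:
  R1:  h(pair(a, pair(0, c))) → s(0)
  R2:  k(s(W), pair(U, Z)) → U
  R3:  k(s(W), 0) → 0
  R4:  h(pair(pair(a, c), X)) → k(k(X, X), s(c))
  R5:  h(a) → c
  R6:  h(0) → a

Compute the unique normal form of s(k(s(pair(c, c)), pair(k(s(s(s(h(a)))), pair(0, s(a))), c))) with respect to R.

s(0)

1. s(k(s(pair(c, c)), pair(k(s(s(s(h(a)))), pair(0, s(a))), c)))  →  s(k(s(s(s(h(a)))), pair(0, s(a))))   [R2 at 1]
2. s(k(s(s(s(h(a)))), pair(0, s(a))))  →  s(0)   [R2 at 1]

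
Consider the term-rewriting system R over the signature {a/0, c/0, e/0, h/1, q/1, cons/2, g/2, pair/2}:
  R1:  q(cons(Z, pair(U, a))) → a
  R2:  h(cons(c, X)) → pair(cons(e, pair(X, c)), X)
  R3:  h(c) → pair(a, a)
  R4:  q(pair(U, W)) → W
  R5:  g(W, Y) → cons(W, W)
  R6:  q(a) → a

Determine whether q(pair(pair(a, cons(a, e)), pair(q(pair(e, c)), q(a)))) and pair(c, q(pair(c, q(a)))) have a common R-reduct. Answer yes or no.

yes — NF(t₁) = pair(c, a), NF(t₂) = pair(c, a)

Reduce t₁ = q(pair(pair(a, cons(a, e)), pair(q(pair(e, c)), q(a)))):
1. q(pair(pair(a, cons(a, e)), pair(q(pair(e, c)), q(a))))  →  pair(q(pair(e, c)), q(a))   [R4 at ε]
2. pair(q(pair(e, c)), q(a))  →  pair(c, q(a))   [R4 at 1]
3. pair(c, q(a))  →  pair(c, a)   [R6 at 2]

Reduce t₂ = pair(c, q(pair(c, q(a)))):
1. pair(c, q(pair(c, q(a))))  →  pair(c, q(a))   [R4 at 2]
2. pair(c, q(a))  →  pair(c, a)   [R6 at 2]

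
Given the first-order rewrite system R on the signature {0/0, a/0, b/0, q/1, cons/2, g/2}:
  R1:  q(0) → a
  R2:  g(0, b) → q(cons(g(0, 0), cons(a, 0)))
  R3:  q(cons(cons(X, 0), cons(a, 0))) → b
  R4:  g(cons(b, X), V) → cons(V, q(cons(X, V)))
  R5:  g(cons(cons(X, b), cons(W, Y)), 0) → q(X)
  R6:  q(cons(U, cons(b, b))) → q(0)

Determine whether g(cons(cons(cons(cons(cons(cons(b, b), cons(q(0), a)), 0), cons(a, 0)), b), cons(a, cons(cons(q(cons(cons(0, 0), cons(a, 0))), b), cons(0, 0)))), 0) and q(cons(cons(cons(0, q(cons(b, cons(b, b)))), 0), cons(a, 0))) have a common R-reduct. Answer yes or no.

yes — NF(t₁) = b, NF(t₂) = b

Reduce t₁ = g(cons(cons(cons(cons(cons(cons(b, b), cons(q(0), a)), 0), cons(a, 0)), b), cons(a, cons(cons(q(cons(cons(0, 0), cons(a, 0))), b), cons(0, 0)))), 0):
1. g(cons(cons(cons(cons(cons(cons(b, b), cons(q(0), a)), 0), cons(a, 0)), b), cons(a, cons(cons(q(cons(cons(0, 0), cons(a, 0))), b), cons(0, 0)))), 0)  →  q(cons(cons(cons(cons(b, b), cons(q(0), a)), 0), cons(a, 0)))   [R5 at ε]
2. q(cons(cons(cons(cons(b, b), cons(q(0), a)), 0), cons(a, 0)))  →  b   [R3 at ε]

Reduce t₂ = q(cons(cons(cons(0, q(cons(b, cons(b, b)))), 0), cons(a, 0))):
1. q(cons(cons(cons(0, q(cons(b, cons(b, b)))), 0), cons(a, 0)))  →  b   [R3 at ε]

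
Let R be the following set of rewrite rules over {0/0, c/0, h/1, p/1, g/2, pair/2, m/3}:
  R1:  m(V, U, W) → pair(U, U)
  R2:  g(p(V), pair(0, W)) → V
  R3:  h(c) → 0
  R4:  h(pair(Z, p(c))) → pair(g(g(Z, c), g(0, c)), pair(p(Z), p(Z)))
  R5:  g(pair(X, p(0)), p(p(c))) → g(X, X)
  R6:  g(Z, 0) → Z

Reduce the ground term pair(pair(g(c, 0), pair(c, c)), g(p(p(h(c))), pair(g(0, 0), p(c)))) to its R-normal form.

pair(pair(c, pair(c, c)), p(0))

1. pair(pair(g(c, 0), pair(c, c)), g(p(p(h(c))), pair(g(0, 0), p(c))))  →  pair(pair(c, pair(c, c)), g(p(p(h(c))), pair(g(0, 0), p(c))))   [R6 at 1.1]
2. pair(pair(c, pair(c, c)), g(p(p(h(c))), pair(g(0, 0), p(c))))  →  pair(pair(c, pair(c, c)), g(p(p(0)), pair(g(0, 0), p(c))))   [R3 at 2.1.1.1]
3. pair(pair(c, pair(c, c)), g(p(p(0)), pair(g(0, 0), p(c))))  →  pair(pair(c, pair(c, c)), g(p(p(0)), pair(0, p(c))))   [R6 at 2.2.1]
4. pair(pair(c, pair(c, c)), g(p(p(0)), pair(0, p(c))))  →  pair(pair(c, pair(c, c)), p(0))   [R2 at 2]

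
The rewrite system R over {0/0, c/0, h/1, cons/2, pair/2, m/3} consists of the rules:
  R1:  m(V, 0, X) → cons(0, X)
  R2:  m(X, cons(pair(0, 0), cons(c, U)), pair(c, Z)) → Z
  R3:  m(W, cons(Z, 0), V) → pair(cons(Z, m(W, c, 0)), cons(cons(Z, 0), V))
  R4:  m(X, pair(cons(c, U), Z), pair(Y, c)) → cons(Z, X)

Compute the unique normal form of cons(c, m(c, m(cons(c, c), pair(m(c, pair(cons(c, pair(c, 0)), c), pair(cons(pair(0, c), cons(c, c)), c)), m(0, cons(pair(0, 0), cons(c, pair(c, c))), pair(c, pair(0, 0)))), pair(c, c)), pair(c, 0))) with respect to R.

1. cons(c, m(c, m(cons(c, c), pair(m(c, pair(cons(c, pair(c, 0)), c), pair(cons(pair(0, c), cons(c, c)), c)), m(0, cons(pair(0, 0), cons(c, pair(c, c))), pair(c, pair(0, 0)))), pair(c, c)), pair(c, 0)))  →  cons(c, m(c, m(cons(c, c), pair(cons(c, c), m(0, cons(pair(0, 0), cons(c, pair(c, c))), pair(c, pair(0, 0)))), pair(c, c)), pair(c, 0)))   [R4 at 2.2.2.1]
2. cons(c, m(c, m(cons(c, c), pair(cons(c, c), m(0, cons(pair(0, 0), cons(c, pair(c, c))), pair(c, pair(0, 0)))), pair(c, c)), pair(c, 0)))  →  cons(c, m(c, cons(m(0, cons(pair(0, 0), cons(c, pair(c, c))), pair(c, pair(0, 0))), cons(c, c)), pair(c, 0)))   [R4 at 2.2]
3. cons(c, m(c, cons(m(0, cons(pair(0, 0), cons(c, pair(c, c))), pair(c, pair(0, 0))), cons(c, c)), pair(c, 0)))  →  cons(c, m(c, cons(pair(0, 0), cons(c, c)), pair(c, 0)))   [R2 at 2.2.1]
4. cons(c, m(c, cons(pair(0, 0), cons(c, c)), pair(c, 0)))  →  cons(c, 0)   [R2 at 2]

cons(c, 0)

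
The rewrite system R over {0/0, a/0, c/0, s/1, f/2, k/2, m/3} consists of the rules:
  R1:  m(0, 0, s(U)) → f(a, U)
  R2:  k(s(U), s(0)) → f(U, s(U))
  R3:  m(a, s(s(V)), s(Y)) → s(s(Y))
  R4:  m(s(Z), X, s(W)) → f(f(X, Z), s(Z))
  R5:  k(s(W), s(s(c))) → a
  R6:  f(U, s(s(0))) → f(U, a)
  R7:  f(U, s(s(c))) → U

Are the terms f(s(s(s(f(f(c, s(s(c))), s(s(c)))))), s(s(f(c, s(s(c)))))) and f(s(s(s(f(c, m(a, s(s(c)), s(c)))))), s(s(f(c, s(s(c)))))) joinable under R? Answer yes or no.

Reduce t₁ = f(s(s(s(f(f(c, s(s(c))), s(s(c)))))), s(s(f(c, s(s(c)))))):
1. f(s(s(s(f(f(c, s(s(c))), s(s(c)))))), s(s(f(c, s(s(c))))))  →  f(s(s(s(f(c, s(s(c)))))), s(s(f(c, s(s(c))))))   [R7 at 1.1.1.1]
2. f(s(s(s(f(c, s(s(c)))))), s(s(f(c, s(s(c))))))  →  f(s(s(s(c))), s(s(f(c, s(s(c))))))   [R7 at 1.1.1.1]
3. f(s(s(s(c))), s(s(f(c, s(s(c))))))  →  f(s(s(s(c))), s(s(c)))   [R7 at 2.1.1]
4. f(s(s(s(c))), s(s(c)))  →  s(s(s(c)))   [R7 at ε]

Reduce t₂ = f(s(s(s(f(c, m(a, s(s(c)), s(c)))))), s(s(f(c, s(s(c)))))):
1. f(s(s(s(f(c, m(a, s(s(c)), s(c)))))), s(s(f(c, s(s(c))))))  →  f(s(s(s(f(c, s(s(c)))))), s(s(f(c, s(s(c))))))   [R3 at 1.1.1.1.2]
2. f(s(s(s(f(c, s(s(c)))))), s(s(f(c, s(s(c))))))  →  f(s(s(s(c))), s(s(f(c, s(s(c))))))   [R7 at 1.1.1.1]
3. f(s(s(s(c))), s(s(f(c, s(s(c))))))  →  f(s(s(s(c))), s(s(c)))   [R7 at 2.1.1]
4. f(s(s(s(c))), s(s(c)))  →  s(s(s(c)))   [R7 at ε]

yes — NF(t₁) = s(s(s(c))), NF(t₂) = s(s(s(c)))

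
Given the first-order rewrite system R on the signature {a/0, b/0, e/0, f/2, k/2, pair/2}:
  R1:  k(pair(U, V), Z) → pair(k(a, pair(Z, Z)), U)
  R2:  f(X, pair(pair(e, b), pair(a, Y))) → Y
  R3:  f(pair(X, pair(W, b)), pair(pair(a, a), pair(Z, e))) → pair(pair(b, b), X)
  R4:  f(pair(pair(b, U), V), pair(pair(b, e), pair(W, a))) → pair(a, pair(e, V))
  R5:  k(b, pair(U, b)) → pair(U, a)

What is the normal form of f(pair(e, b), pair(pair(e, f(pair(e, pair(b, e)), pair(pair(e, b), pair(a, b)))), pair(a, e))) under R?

e

1. f(pair(e, b), pair(pair(e, f(pair(e, pair(b, e)), pair(pair(e, b), pair(a, b)))), pair(a, e)))  →  f(pair(e, b), pair(pair(e, b), pair(a, e)))   [R2 at 2.1.2]
2. f(pair(e, b), pair(pair(e, b), pair(a, e)))  →  e   [R2 at ε]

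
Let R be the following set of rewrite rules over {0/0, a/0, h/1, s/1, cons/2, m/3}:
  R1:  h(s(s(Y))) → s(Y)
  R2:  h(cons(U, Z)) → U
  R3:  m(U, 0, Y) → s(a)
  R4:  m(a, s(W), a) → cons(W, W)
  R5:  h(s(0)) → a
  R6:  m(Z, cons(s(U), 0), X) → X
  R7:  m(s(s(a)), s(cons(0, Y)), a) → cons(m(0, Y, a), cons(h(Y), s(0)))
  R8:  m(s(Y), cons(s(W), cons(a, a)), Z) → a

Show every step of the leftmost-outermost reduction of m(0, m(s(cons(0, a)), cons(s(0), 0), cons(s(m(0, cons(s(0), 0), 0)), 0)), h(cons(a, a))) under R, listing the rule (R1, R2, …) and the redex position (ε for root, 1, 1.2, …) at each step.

a

1. m(0, m(s(cons(0, a)), cons(s(0), 0), cons(s(m(0, cons(s(0), 0), 0)), 0)), h(cons(a, a)))  →  m(0, cons(s(m(0, cons(s(0), 0), 0)), 0), h(cons(a, a)))   [R6 at 2]
2. m(0, cons(s(m(0, cons(s(0), 0), 0)), 0), h(cons(a, a)))  →  h(cons(a, a))   [R6 at ε]
3. h(cons(a, a))  →  a   [R2 at ε]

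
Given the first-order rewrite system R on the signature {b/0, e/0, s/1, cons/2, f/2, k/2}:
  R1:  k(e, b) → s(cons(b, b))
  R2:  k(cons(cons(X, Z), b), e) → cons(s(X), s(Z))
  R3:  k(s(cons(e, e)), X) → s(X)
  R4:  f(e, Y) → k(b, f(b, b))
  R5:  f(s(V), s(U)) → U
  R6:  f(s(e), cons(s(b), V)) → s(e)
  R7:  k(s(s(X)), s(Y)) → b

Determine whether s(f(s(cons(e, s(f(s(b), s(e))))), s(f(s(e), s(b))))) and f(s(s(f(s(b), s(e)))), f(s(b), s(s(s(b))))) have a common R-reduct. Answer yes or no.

Reduce t₁ = s(f(s(cons(e, s(f(s(b), s(e))))), s(f(s(e), s(b))))):
1. s(f(s(cons(e, s(f(s(b), s(e))))), s(f(s(e), s(b)))))  →  s(f(s(e), s(b)))   [R5 at 1]
2. s(f(s(e), s(b)))  →  s(b)   [R5 at 1]

Reduce t₂ = f(s(s(f(s(b), s(e)))), f(s(b), s(s(s(b))))):
1. f(s(s(f(s(b), s(e)))), f(s(b), s(s(s(b)))))  →  f(s(s(e)), f(s(b), s(s(s(b)))))   [R5 at 1.1.1]
2. f(s(s(e)), f(s(b), s(s(s(b)))))  →  f(s(s(e)), s(s(b)))   [R5 at 2]
3. f(s(s(e)), s(s(b)))  →  s(b)   [R5 at ε]

yes — NF(t₁) = s(b), NF(t₂) = s(b)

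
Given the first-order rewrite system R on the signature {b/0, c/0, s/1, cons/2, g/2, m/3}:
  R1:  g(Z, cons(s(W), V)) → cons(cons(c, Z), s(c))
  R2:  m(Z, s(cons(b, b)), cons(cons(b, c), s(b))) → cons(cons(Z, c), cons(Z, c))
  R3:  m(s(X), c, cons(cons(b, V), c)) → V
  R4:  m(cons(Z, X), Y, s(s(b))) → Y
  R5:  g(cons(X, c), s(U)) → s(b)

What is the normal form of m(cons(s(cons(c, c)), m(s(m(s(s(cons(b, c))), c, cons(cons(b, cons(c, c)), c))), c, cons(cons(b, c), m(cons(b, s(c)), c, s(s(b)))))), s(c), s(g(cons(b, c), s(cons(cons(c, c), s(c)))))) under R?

1. m(cons(s(cons(c, c)), m(s(m(s(s(cons(b, c))), c, cons(cons(b, cons(c, c)), c))), c, cons(cons(b, c), m(cons(b, s(c)), c, s(s(b)))))), s(c), s(g(cons(b, c), s(cons(cons(c, c), s(c))))))  →  m(cons(s(cons(c, c)), m(s(cons(c, c)), c, cons(cons(b, c), m(cons(b, s(c)), c, s(s(b)))))), s(c), s(g(cons(b, c), s(cons(cons(c, c), s(c))))))   [R3 at 1.2.1.1]
2. m(cons(s(cons(c, c)), m(s(cons(c, c)), c, cons(cons(b, c), m(cons(b, s(c)), c, s(s(b)))))), s(c), s(g(cons(b, c), s(cons(cons(c, c), s(c))))))  →  m(cons(s(cons(c, c)), m(s(cons(c, c)), c, cons(cons(b, c), c))), s(c), s(g(cons(b, c), s(cons(cons(c, c), s(c))))))   [R4 at 1.2.3.2]
3. m(cons(s(cons(c, c)), m(s(cons(c, c)), c, cons(cons(b, c), c))), s(c), s(g(cons(b, c), s(cons(cons(c, c), s(c))))))  →  m(cons(s(cons(c, c)), c), s(c), s(g(cons(b, c), s(cons(cons(c, c), s(c))))))   [R3 at 1.2]
4. m(cons(s(cons(c, c)), c), s(c), s(g(cons(b, c), s(cons(cons(c, c), s(c))))))  →  m(cons(s(cons(c, c)), c), s(c), s(s(b)))   [R5 at 3.1]
5. m(cons(s(cons(c, c)), c), s(c), s(s(b)))  →  s(c)   [R4 at ε]

s(c)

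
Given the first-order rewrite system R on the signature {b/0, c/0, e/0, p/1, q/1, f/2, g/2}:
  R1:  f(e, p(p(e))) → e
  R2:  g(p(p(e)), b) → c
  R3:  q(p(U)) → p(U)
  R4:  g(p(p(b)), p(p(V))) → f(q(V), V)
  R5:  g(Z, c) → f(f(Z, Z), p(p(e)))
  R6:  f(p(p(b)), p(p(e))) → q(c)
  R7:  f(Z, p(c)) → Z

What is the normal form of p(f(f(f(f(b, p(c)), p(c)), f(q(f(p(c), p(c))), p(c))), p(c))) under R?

1. p(f(f(f(f(b, p(c)), p(c)), f(q(f(p(c), p(c))), p(c))), p(c)))  →  p(f(f(f(b, p(c)), p(c)), f(q(f(p(c), p(c))), p(c))))   [R7 at 1]
2. p(f(f(f(b, p(c)), p(c)), f(q(f(p(c), p(c))), p(c))))  →  p(f(f(b, p(c)), f(q(f(p(c), p(c))), p(c))))   [R7 at 1.1]
3. p(f(f(b, p(c)), f(q(f(p(c), p(c))), p(c))))  →  p(f(b, f(q(f(p(c), p(c))), p(c))))   [R7 at 1.1]
4. p(f(b, f(q(f(p(c), p(c))), p(c))))  →  p(f(b, q(f(p(c), p(c)))))   [R7 at 1.2]
5. p(f(b, q(f(p(c), p(c)))))  →  p(f(b, q(p(c))))   [R7 at 1.2.1]
6. p(f(b, q(p(c))))  →  p(f(b, p(c)))   [R3 at 1.2]
7. p(f(b, p(c)))  →  p(b)   [R7 at 1]

p(b)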